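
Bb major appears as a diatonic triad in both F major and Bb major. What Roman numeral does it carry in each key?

The scale of F major is F G A Bb C D E; Bb is degree 4, and the triad built there (Bb-D-F) is major, so it is IV.
The scale of Bb major is Bb C D Eb F G A; Bb is degree 1, and the triad built there (Bb-D-F) is major, so it is I.

IV in F major; I in Bb major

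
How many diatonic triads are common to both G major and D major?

Diatonic triads of G major: G (I), Am (ii), Bm (iii), C (IV), D (V), Em (vi), F#dim (vii°).
Diatonic triads of D major: D (I), Em (ii), F#m (iii), G (IV), A (V), Bm (vi), C#dim (vii°).
Matching root and quality in both lists: G, Bm, D, Em.
That gives 4 common triads.

4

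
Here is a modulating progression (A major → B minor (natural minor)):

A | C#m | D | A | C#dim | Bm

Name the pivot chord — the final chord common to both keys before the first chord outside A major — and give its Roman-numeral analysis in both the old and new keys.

A — I in A major, VII in B minor

Chords diatonic to A major: A, Bm, C#m, D, E, F#m, G#dim.
Reading the progression, the first chord not in that set is C#dim, so the modulation leaves A major there.
The chord immediately before C#dim is A, which is diatonic to both keys: I in A major and VII in B minor.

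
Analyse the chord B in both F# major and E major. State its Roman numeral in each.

IV in F# major; V in E major

The scale of F# major is F# G# A# B C# D# E#; B is degree 4, and the triad built there (B-D#-F#) is major, so it is IV.
The scale of E major is E F# G# A B C# D#; B is degree 5, and the triad built there (B-D#-F#) is major, so it is V.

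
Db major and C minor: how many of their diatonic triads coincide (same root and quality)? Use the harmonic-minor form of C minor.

Diatonic triads of Db major: Db major (I), Eb minor (ii), F minor (iii), Gb major (IV), Ab major (V), Bb minor (vi), C diminished (vii°).
Diatonic triads of C minor (harmonic minor): C minor (i), D diminished (ii°), Eb augmented (III+), F minor (iv), G major (V), Ab major (VI), B diminished (vii°).
Matching root and quality in both lists: F minor, Ab major.
That gives 2 common triads.

2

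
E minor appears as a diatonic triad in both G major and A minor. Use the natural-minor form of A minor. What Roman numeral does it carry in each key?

The scale of G major is G A B C D E F#; E is degree 6, and the triad built there (E-G-B) is minor, so it is vi.
The scale of A minor (natural minor) is A B C D E F G; E is degree 5, and the triad built there (E-G-B) is minor, so it is v.

vi in G major; v in A minor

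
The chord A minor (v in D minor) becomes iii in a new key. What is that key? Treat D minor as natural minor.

F major

The numeral iii denotes a minor triad on scale degree 3. With A on degree 3, the tonic of the new key is F.
Degree 3 carries a minor triad in major keys, so the destination is F major.
Check: the diatonic triads of F major are F (I), Gm (ii), Am (iii), B♭ (IV), C (V), Dm (vi), Edim (vii°) — A minor is indeed iii.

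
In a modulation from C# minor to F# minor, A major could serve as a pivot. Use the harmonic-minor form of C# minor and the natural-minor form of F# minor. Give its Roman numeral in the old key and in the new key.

VI in C# minor; III in F# minor

The scale of C# minor (harmonic minor) is C# D# E F# G# A B#; A is degree 6, and the triad built there (A-C#-E) is major, so it is VI.
The scale of F# minor (natural minor) is F# G# A B C# D E; A is degree 3, and the triad built there (A-C#-E) is major, so it is III.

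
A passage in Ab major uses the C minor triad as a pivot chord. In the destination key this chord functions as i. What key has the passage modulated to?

C minor

The numeral i denotes a minor triad on scale degree 1. With C on degree 1, the tonic of the new key is C.
Degree 1 carries a minor triad in minor keys, so the destination is C minor.
Check: the diatonic triads of C minor (natural minor) are Cm (i), Ddim (ii°), Eb (III), Fm (iv), Gm (v), Ab (VI), Bb (VII) — C minor is indeed i.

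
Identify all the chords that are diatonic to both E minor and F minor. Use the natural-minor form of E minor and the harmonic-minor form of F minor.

Triads in E minor (natural minor): Em (i), F♯dim (ii°), G (III), Am (iv), Bm (v), C (VI), D (VII).
Triads in F minor (harmonic minor): Fm (i), Gdim (ii°), A♭aug (III+), B♭m (iv), C (V), D♭ (VI), Edim (vii°).
Shared triads with their functions: C (VI in E minor, V in F minor).

C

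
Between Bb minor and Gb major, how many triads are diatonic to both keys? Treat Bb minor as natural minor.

Diatonic triads of Bb minor (natural minor): Bb minor (i), C diminished (ii°), Db major (III), Eb minor (iv), F minor (v), Gb major (VI), Ab major (VII).
Diatonic triads of Gb major: Gb major (I), Ab minor (ii), Bb minor (iii), Cb major (IV), Db major (V), Eb minor (vi), F diminished (vii°).
Matching root and quality in both lists: Bb minor, Db major, Eb minor, Gb major.
That gives 4 common triads.

4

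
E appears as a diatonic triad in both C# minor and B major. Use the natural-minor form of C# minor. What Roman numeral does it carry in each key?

The scale of C# minor (natural minor) is C# D# E F# G# A B; E is degree 3, and the triad built there (E-G#-B) is major, so it is III.
The scale of B major is B C# D# E F# G# A#; E is degree 4, and the triad built there (E-G#-B) is major, so it is IV.

III in C# minor; IV in B major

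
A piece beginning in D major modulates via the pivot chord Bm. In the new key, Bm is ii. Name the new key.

The numeral ii denotes a minor triad on scale degree 2. With B on degree 2, the tonic of the new key is A.
Degree 2 carries a minor triad in major keys, so the destination is A major.
Check: the diatonic triads of A major are A (I), Bm (ii), C♯m (iii), D (IV), E (V), F♯m (vi), G♯dim (vii°) — Bm is indeed ii.

A major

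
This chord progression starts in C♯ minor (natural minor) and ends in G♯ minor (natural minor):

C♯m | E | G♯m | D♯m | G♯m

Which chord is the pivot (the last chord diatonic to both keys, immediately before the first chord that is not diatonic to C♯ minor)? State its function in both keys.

G♯m — v in C♯ minor, i in G♯ minor

Chords diatonic to C♯ minor: C♯m, D♯dim, E, F♯m, G♯m, A, B.
Reading the progression, the first chord not in that set is D♯m, so the modulation leaves C♯ minor there.
The chord immediately before D♯m is G♯m, which is diatonic to both keys: v in C♯ minor and i in G♯ minor.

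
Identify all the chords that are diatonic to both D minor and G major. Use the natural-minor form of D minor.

Am, C

Triads in D minor (natural minor): Dm (i), Edim (ii°), F (III), Gm (iv), Am (v), B♭ (VI), C (VII).
Triads in G major: G (I), Am (ii), Bm (iii), C (IV), D (V), Em (vi), F♯dim (vii°).
Shared triads with their functions: Am (v in D minor, ii in G major); C (VII in D minor, IV in G major).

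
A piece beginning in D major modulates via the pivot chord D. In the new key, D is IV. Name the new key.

A major

The numeral IV denotes a major triad on scale degree 4. With D on degree 4, the tonic of the new key is A.
Degree 4 carries a major triad in major keys, so the destination is A major.
Check: the diatonic triads of A major are A (I), Bm (ii), C#m (iii), D (IV), E (V), F#m (vi), G#dim (vii°) — D is indeed IV.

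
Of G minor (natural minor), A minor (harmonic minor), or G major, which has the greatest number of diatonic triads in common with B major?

Triads of B major: B (I), C♯m (ii), D♯m (iii), E (IV), F♯ (V), G♯m (vi), A♯dim (vii°).
G minor (natural minor) shares 0: none.
A minor (harmonic minor) shares 1: E.
G major shares 0: none.
The most common triads (1) are shared with A minor.

A minor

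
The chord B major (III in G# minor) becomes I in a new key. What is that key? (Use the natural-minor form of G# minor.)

The numeral I denotes a major triad on scale degree 1. With B on degree 1, the tonic of the new key is B.
Degree 1 carries a major triad in major keys, so the destination is B major.
Check: the diatonic triads of B major are B (I), C#m (ii), D#m (iii), E (IV), F# (V), G#m (vi), A#dim (vii°) — B major is indeed I.

B major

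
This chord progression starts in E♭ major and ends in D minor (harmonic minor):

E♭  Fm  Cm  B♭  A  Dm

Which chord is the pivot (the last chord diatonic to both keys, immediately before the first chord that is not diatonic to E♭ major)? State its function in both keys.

B♭ — V in E♭ major, VI in D minor

Chords diatonic to E♭ major: E♭, Fm, Gm, A♭, B♭, Cm, Ddim.
Reading the progression, the first chord not in that set is A, so the modulation leaves E♭ major there.
The chord immediately before A is B♭, which is diatonic to both keys: V in E♭ major and VI in D minor.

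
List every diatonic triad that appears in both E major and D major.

F#m, A

Triads in E major: E (I), F#m (ii), G#m (iii), A (IV), B (V), C#m (vi), D#dim (vii°).
Triads in D major: D (I), Em (ii), F#m (iii), G (IV), A (V), Bm (vi), C#dim (vii°).
Shared triads with their functions: F#m (ii in E major, iii in D major); A (IV in E major, V in D major).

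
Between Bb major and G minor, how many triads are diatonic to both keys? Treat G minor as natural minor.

7

Diatonic triads of Bb major: Bb (I), Cm (ii), Dm (iii), Eb (IV), F (V), Gm (vi), Adim (vii°).
Diatonic triads of G minor (natural minor): Gm (i), Adim (ii°), Bb (III), Cm (iv), Dm (v), Eb (VI), F (VII).
Matching root and quality in both lists: Bb, Cm, Dm, Eb, F, Gm, Adim.
That gives 7 common triads.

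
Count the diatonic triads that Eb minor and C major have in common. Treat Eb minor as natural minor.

0

Diatonic triads of Eb minor (natural minor): Ebm (i), Fdim (ii°), Gb (III), Abm (iv), Bbm (v), Cb (VI), Db (VII).
Diatonic triads of C major: C (I), Dm (ii), Em (iii), F (IV), G (V), Am (vi), Bdim (vii°).
No triad has the same root and quality in both keys.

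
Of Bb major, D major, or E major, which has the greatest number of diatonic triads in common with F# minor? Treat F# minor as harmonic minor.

D major

Triads of F# minor (harmonic minor): F# minor (i), G# diminished (ii°), A augmented (III+), B minor (iv), C# major (V), D major (VI), E# diminished (vii°).
Bb major shares 0: none.
D major shares 3: F#m, Bm, D.
E major shares 1: F#m.
The most common triads (3) are shared with D major.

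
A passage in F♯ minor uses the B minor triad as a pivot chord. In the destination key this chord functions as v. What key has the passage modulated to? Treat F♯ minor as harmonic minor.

The numeral v denotes a minor triad on scale degree 5. With B on degree 5, the tonic of the new key is E.
Degree 5 carries a minor triad in natural-minor keys, so the destination is E minor.
Check: the diatonic triads of E minor (natural minor) are Em (i), F♯dim (ii°), G (III), Am (iv), Bm (v), C (VI), D (VII) — B minor is indeed v.

E minor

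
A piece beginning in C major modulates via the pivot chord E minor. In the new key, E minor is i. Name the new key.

The numeral i denotes a minor triad on scale degree 1. With E on degree 1, the tonic of the new key is E.
Degree 1 carries a minor triad in minor keys, so the destination is E minor.
Check: the diatonic triads of E minor (natural minor) are Em (i), F♯dim (ii°), G (III), Am (iv), Bm (v), C (VI), D (VII) — E minor is indeed i.

E minor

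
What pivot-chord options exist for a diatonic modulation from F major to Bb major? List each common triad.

Triads in F major: F major (I), G minor (ii), A minor (iii), Bb major (IV), C major (V), D minor (vi), E diminished (vii°).
Triads in Bb major: Bb major (I), C minor (ii), D minor (iii), Eb major (IV), F major (V), G minor (vi), A diminished (vii°).
Shared triads with their functions: F major (I in F major, V in Bb major); G minor (ii in F major, vi in Bb major); Bb major (IV in F major, I in Bb major); D minor (vi in F major, iii in Bb major).

F, Gm, Bb, Dm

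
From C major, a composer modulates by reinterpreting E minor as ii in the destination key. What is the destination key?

The numeral ii denotes a minor triad on scale degree 2. With E on degree 2, the tonic of the new key is D.
Degree 2 carries a minor triad in major keys, so the destination is D major.
Check: the diatonic triads of D major are D (I), Em (ii), F#m (iii), G (IV), A (V), Bm (vi), C#dim (vii°) — E minor is indeed ii.

D major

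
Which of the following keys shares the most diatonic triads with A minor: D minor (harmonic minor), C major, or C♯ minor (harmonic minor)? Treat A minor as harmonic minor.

Triads of A minor (harmonic minor): Am (i), Bdim (ii°), Caug (III+), Dm (iv), E (V), F (VI), G♯dim (vii°).
D minor (harmonic minor) shares 1: Dm.
C major shares 4: Am, Bdim, Dm, F.
C♯ minor (harmonic minor) shares 0: none.
The most common triads (4) are shared with C major.

C major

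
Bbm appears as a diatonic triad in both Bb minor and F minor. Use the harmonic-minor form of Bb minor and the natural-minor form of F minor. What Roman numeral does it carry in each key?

i in Bb minor; iv in F minor

The scale of Bb minor (harmonic minor) is Bb C Db Eb F Gb A; Bb is degree 1, and the triad built there (Bb-Db-F) is minor, so it is i.
The scale of F minor (natural minor) is F G Ab Bb C Db Eb; Bb is degree 4, and the triad built there (Bb-Db-F) is minor, so it is iv.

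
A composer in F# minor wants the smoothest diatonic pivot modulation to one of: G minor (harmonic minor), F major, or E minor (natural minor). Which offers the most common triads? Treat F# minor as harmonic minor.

Triads of F# minor (harmonic minor): F# minor (i), G# diminished (ii°), A augmented (III+), B minor (iv), C# major (V), D major (VI), E# diminished (vii°).
G minor (harmonic minor) shares 1: D.
F major shares 0: none.
E minor (natural minor) shares 2: Bm, D.
The most common triads (2) are shared with E minor.

E minor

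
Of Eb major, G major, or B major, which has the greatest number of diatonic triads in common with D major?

Triads of D major: D (I), Em (ii), F#m (iii), G (IV), A (V), Bm (vi), C#dim (vii°).
Eb major shares 0: none.
G major shares 4: D, Em, G, Bm.
B major shares 0: none.
The most common triads (4) are shared with G major.

G major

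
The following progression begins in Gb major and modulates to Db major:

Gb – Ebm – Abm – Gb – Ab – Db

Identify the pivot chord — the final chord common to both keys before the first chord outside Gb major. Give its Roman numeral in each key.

Gb — I in Gb major, IV in Db major

Chords diatonic to Gb major: Gb, Abm, Bbm, Cb, Db, Ebm, Fdim.
Reading the progression, the first chord not in that set is Ab, so the modulation leaves Gb major there.
The chord immediately before Ab is Gb, which is diatonic to both keys: I in Gb major and IV in Db major.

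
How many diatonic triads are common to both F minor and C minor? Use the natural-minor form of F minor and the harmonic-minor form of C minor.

3

Diatonic triads of F minor (natural minor): Fm (i), Gdim (ii°), Ab (III), Bbm (iv), Cm (v), Db (VI), Eb (VII).
Diatonic triads of C minor (harmonic minor): Cm (i), Ddim (ii°), Ebaug (III+), Fm (iv), G (V), Ab (VI), Bdim (vii°).
Matching root and quality in both lists: Fm, Ab, Cm.
That gives 3 common triads.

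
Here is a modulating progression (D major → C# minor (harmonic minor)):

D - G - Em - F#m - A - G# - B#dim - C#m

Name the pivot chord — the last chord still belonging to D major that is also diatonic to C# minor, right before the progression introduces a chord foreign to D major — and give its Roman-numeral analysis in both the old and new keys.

A — V in D major, VI in C# minor

Chords diatonic to D major: D, Em, F#m, G, A, Bm, C#dim.
Reading the progression, the first chord not in that set is G#, so the modulation leaves D major there.
The chord immediately before G# is A, which is diatonic to both keys: V in D major and VI in C# minor.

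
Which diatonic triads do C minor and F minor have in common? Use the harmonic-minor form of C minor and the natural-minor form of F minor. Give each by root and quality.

Cm, Fm, Ab

Triads in C minor (harmonic minor): C minor (i), D diminished (ii°), Eb augmented (III+), F minor (iv), G major (V), Ab major (VI), B diminished (vii°).
Triads in F minor (natural minor): F minor (i), G diminished (ii°), Ab major (III), Bb minor (iv), C minor (v), Db major (VI), Eb major (VII).
Shared triads with their functions: C minor (i in C minor, v in F minor); F minor (iv in C minor, i in F minor); Ab major (VI in C minor, III in F minor).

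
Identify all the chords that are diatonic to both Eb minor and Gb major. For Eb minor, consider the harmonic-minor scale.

Ebm, Fdim, Abm, Cb

Triads in Eb minor (harmonic minor): Ebm (i), Fdim (ii°), Gbaug (III+), Abm (iv), Bb (V), Cb (VI), Ddim (vii°).
Triads in Gb major: Gb (I), Abm (ii), Bbm (iii), Cb (IV), Db (V), Ebm (vi), Fdim (vii°).
Shared triads with their functions: Ebm (i in Eb minor, vi in Gb major); Fdim (ii° in Eb minor, vii° in Gb major); Abm (iv in Eb minor, ii in Gb major); Cb (VI in Eb minor, IV in Gb major).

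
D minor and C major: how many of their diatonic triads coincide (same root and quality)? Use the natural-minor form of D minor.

Diatonic triads of D minor (natural minor): Dm (i), Edim (ii°), F (III), Gm (iv), Am (v), B♭ (VI), C (VII).
Diatonic triads of C major: C (I), Dm (ii), Em (iii), F (IV), G (V), Am (vi), Bdim (vii°).
Matching root and quality in both lists: Dm, F, Am, C.
That gives 4 common triads.

4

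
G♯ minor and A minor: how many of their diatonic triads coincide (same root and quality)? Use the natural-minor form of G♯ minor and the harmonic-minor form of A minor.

Diatonic triads of G♯ minor (natural minor): G♯m (i), A♯dim (ii°), B (III), C♯m (iv), D♯m (v), E (VI), F♯ (VII).
Diatonic triads of A minor (harmonic minor): Am (i), Bdim (ii°), Caug (III+), Dm (iv), E (V), F (VI), G♯dim (vii°).
Matching root and quality in both lists: E.
That gives 1 common triad.

1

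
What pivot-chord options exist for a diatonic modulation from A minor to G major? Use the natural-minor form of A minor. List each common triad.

Am, C, Em, G

Triads in A minor (natural minor): Am (i), Bdim (ii°), C (III), Dm (iv), Em (v), F (VI), G (VII).
Triads in G major: G (I), Am (ii), Bm (iii), C (IV), D (V), Em (vi), F#dim (vii°).
Shared triads with their functions: Am (i in A minor, ii in G major); C (III in A minor, IV in G major); Em (v in A minor, vi in G major); G (VII in A minor, I in G major).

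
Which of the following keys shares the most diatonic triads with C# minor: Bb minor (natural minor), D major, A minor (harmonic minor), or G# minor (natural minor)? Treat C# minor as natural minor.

G# minor

Triads of C# minor (natural minor): C# minor (i), D# diminished (ii°), E major (III), F# minor (iv), G# minor (v), A major (VI), B major (VII).
Bb minor (natural minor) shares 0: none.
D major shares 2: F#m, A.
A minor (harmonic minor) shares 1: E.
G# minor (natural minor) shares 4: C#m, E, G#m, B.
The most common triads (4) are shared with G# minor.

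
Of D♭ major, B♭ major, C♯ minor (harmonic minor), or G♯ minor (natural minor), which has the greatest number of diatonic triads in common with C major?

B♭ major

Triads of C major: C (I), Dm (ii), Em (iii), F (IV), G (V), Am (vi), Bdim (vii°).
D♭ major shares 0: none.
B♭ major shares 2: Dm, F.
C♯ minor (harmonic minor) shares 0: none.
G♯ minor (natural minor) shares 0: none.
The most common triads (2) are shared with B♭ major.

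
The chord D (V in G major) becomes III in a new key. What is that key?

B minor

The numeral III denotes a major triad on scale degree 3. With D on degree 3, the tonic of the new key is B.
Degree 3 carries a major triad in natural-minor keys, so the destination is B minor.
Check: the diatonic triads of B minor (natural minor) are Bm (i), C♯dim (ii°), D (III), Em (iv), F♯m (v), G (VI), A (VII) — D is indeed III.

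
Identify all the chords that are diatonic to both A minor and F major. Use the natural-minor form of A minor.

Am, C, Dm, F

Triads in A minor (natural minor): Am (i), Bdim (ii°), C (III), Dm (iv), Em (v), F (VI), G (VII).
Triads in F major: F (I), Gm (ii), Am (iii), B♭ (IV), C (V), Dm (vi), Edim (vii°).
Shared triads with their functions: Am (i in A minor, iii in F major); C (III in A minor, V in F major); Dm (iv in A minor, vi in F major); F (VI in A minor, I in F major).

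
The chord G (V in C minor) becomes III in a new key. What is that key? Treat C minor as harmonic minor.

The numeral III denotes a major triad on scale degree 3. With G on degree 3, the tonic of the new key is E.
Degree 3 carries a major triad in natural-minor keys, so the destination is E minor.
Check: the diatonic triads of E minor (natural minor) are Em (i), F#dim (ii°), G (III), Am (iv), Bm (v), C (VI), D (VII) — G is indeed III.

E minor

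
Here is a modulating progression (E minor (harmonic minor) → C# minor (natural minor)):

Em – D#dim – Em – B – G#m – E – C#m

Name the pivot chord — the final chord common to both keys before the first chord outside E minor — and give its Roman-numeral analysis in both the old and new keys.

B — V in E minor, VII in C# minor

Chords diatonic to E minor: Em, F#dim, Gaug, Am, B, C, D#dim.
Reading the progression, the first chord not in that set is G#m, so the modulation leaves E minor there.
The chord immediately before G#m is B, which is diatonic to both keys: V in E minor and VII in C# minor.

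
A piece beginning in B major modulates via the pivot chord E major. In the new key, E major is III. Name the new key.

The numeral III denotes a major triad on scale degree 3. With E on degree 3, the tonic of the new key is C#.
Degree 3 carries a major triad in natural-minor keys, so the destination is C# minor.
Check: the diatonic triads of C# minor (natural minor) are C#m (i), D#dim (ii°), E (III), F#m (iv), G#m (v), A (VI), B (VII) — E major is indeed III.

C# minor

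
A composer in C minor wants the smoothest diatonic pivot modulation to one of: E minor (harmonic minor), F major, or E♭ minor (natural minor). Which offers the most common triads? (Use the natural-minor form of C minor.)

Triads of C minor (natural minor): C minor (i), D diminished (ii°), E♭ major (III), F minor (iv), G minor (v), A♭ major (VI), B♭ major (VII).
E minor (harmonic minor) shares 0: none.
F major shares 2: Gm, B♭.
E♭ minor (natural minor) shares 0: none.
The most common triads (2) are shared with F major.

F major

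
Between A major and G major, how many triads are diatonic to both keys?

2

Diatonic triads of A major: A (I), Bm (ii), C#m (iii), D (IV), E (V), F#m (vi), G#dim (vii°).
Diatonic triads of G major: G (I), Am (ii), Bm (iii), C (IV), D (V), Em (vi), F#dim (vii°).
Matching root and quality in both lists: Bm, D.
That gives 2 common triads.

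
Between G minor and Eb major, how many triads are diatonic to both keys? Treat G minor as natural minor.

4

Diatonic triads of G minor (natural minor): Gm (i), Adim (ii°), Bb (III), Cm (iv), Dm (v), Eb (VI), F (VII).
Diatonic triads of Eb major: Eb (I), Fm (ii), Gm (iii), Ab (IV), Bb (V), Cm (vi), Ddim (vii°).
Matching root and quality in both lists: Gm, Bb, Cm, Eb.
That gives 4 common triads.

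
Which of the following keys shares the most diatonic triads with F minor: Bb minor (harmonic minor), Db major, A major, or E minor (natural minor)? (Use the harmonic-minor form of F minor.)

Triads of F minor (harmonic minor): Fm (i), Gdim (ii°), Abaug (III+), Bbm (iv), C (V), Db (VI), Edim (vii°).
Bb minor (harmonic minor) shares 1: Bbm.
Db major shares 3: Fm, Bbm, Db.
A major shares 0: none.
E minor (natural minor) shares 1: C.
The most common triads (3) are shared with Db major.

Db major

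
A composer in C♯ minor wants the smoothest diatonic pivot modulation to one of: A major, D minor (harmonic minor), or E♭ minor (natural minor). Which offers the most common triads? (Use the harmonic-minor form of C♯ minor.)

A major

Triads of C♯ minor (harmonic minor): C♯ minor (i), D♯ diminished (ii°), E augmented (III+), F♯ minor (iv), G♯ major (V), A major (VI), B♯ diminished (vii°).
A major shares 3: C♯m, F♯m, A.
D minor (harmonic minor) shares 1: A.
E♭ minor (natural minor) shares 0: none.
The most common triads (3) are shared with A major.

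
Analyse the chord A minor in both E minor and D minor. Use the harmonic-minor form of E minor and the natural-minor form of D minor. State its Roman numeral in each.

The scale of E minor (harmonic minor) is E F# G A B C D#; A is degree 4, and the triad built there (A-C-E) is minor, so it is iv.
The scale of D minor (natural minor) is D E F G A Bb C; A is degree 5, and the triad built there (A-C-E) is minor, so it is v.

iv in E minor; v in D minor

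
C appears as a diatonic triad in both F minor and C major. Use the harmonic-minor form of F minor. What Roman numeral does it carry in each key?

V in F minor; I in C major

The scale of F minor (harmonic minor) is F G A♭ B♭ C D♭ E; C is degree 5, and the triad built there (C-E-G) is major, so it is V.
The scale of C major is C D E F G A B; C is degree 1, and the triad built there (C-E-G) is major, so it is I.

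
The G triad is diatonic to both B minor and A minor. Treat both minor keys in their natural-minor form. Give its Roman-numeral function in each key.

The scale of B minor (natural minor) is B C♯ D E F♯ G A; G is degree 6, and the triad built there (G-B-D) is major, so it is VI.
The scale of A minor (natural minor) is A B C D E F G; G is degree 7, and the triad built there (G-B-D) is major, so it is VII.

VI in B minor; VII in A minor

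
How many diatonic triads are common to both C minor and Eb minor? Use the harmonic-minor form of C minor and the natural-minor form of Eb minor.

0

Diatonic triads of C minor (harmonic minor): Cm (i), Ddim (ii°), Ebaug (III+), Fm (iv), G (V), Ab (VI), Bdim (vii°).
Diatonic triads of Eb minor (natural minor): Ebm (i), Fdim (ii°), Gb (III), Abm (iv), Bbm (v), Cb (VI), Db (VII).
No triad has the same root and quality in both keys.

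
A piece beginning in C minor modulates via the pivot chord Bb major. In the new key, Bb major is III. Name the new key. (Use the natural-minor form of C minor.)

G minor

The numeral III denotes a major triad on scale degree 3. With Bb on degree 3, the tonic of the new key is G.
Degree 3 carries a major triad in natural-minor keys, so the destination is G minor.
Check: the diatonic triads of G minor (natural minor) are Gm (i), Adim (ii°), Bb (III), Cm (iv), Dm (v), Eb (VI), F (VII) — Bb major is indeed III.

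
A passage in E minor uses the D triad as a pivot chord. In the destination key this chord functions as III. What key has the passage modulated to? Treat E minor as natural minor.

B minor

The numeral III denotes a major triad on scale degree 3. With D on degree 3, the tonic of the new key is B.
Degree 3 carries a major triad in natural-minor keys, so the destination is B minor.
Check: the diatonic triads of B minor (natural minor) are Bm (i), C#dim (ii°), D (III), Em (iv), F#m (v), G (VI), A (VII) — D is indeed III.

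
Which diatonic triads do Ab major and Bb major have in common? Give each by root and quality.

Cm, Eb

Triads in Ab major: Ab major (I), Bb minor (ii), C minor (iii), Db major (IV), Eb major (V), F minor (vi), G diminished (vii°).
Triads in Bb major: Bb major (I), C minor (ii), D minor (iii), Eb major (IV), F major (V), G minor (vi), A diminished (vii°).
Shared triads with their functions: C minor (iii in Ab major, ii in Bb major); Eb major (V in Ab major, IV in Bb major).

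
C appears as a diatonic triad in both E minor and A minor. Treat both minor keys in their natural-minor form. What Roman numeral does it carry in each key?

VI in E minor; III in A minor

The scale of E minor (natural minor) is E F# G A B C D; C is degree 6, and the triad built there (C-E-G) is major, so it is VI.
The scale of A minor (natural minor) is A B C D E F G; C is degree 3, and the triad built there (C-E-G) is major, so it is III.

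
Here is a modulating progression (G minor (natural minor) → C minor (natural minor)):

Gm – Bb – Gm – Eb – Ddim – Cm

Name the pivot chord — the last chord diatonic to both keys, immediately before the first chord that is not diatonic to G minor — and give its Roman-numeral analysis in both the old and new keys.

Chords diatonic to G minor: Gm, Adim, Bb, Cm, Dm, Eb, F.
Reading the progression, the first chord not in that set is Ddim, so the modulation leaves G minor there.
The chord immediately before Ddim is Eb, which is diatonic to both keys: VI in G minor and III in C minor.

Eb — VI in G minor, III in C minor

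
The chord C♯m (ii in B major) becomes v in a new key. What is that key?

The numeral v denotes a minor triad on scale degree 5. With C♯ on degree 5, the tonic of the new key is F♯.
Degree 5 carries a minor triad in natural-minor keys, so the destination is F♯ minor.
Check: the diatonic triads of F♯ minor (natural minor) are F♯m (i), G♯dim (ii°), A (III), Bm (iv), C♯m (v), D (VI), E (VII) — C♯m is indeed v.

F♯ minor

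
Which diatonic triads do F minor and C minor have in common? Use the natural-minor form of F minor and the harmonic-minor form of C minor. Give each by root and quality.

Triads in F minor (natural minor): Fm (i), Gdim (ii°), Ab (III), Bbm (iv), Cm (v), Db (VI), Eb (VII).
Triads in C minor (harmonic minor): Cm (i), Ddim (ii°), Ebaug (III+), Fm (iv), G (V), Ab (VI), Bdim (vii°).
Shared triads with their functions: Fm (i in F minor, iv in C minor); Ab (III in F minor, VI in C minor); Cm (v in F minor, i in C minor).

Fm, Ab, Cm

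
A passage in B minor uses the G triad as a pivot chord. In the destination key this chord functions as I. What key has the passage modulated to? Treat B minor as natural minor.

G major

The numeral I denotes a major triad on scale degree 1. With G on degree 1, the tonic of the new key is G.
Degree 1 carries a major triad in major keys, so the destination is G major.
Check: the diatonic triads of G major are G (I), Am (ii), Bm (iii), C (IV), D (V), Em (vi), F♯dim (vii°) — G is indeed I.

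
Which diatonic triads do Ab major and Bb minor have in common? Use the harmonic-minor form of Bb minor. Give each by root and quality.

Triads in Ab major: Ab (I), Bbm (ii), Cm (iii), Db (IV), Eb (V), Fm (vi), Gdim (vii°).
Triads in Bb minor (harmonic minor): Bbm (i), Cdim (ii°), Dbaug (III+), Ebm (iv), F (V), Gb (VI), Adim (vii°).
Shared triads with their functions: Bbm (ii in Ab major, i in Bb minor).

Bbm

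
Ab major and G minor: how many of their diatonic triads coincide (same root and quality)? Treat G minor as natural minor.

Diatonic triads of Ab major: Ab major (I), Bb minor (ii), C minor (iii), Db major (IV), Eb major (V), F minor (vi), G diminished (vii°).
Diatonic triads of G minor (natural minor): G minor (i), A diminished (ii°), Bb major (III), C minor (iv), D minor (v), Eb major (VI), F major (VII).
Matching root and quality in both lists: C minor, Eb major.
That gives 2 common triads.

2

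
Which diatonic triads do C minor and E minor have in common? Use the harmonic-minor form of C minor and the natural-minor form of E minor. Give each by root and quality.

Triads in C minor (harmonic minor): Cm (i), Ddim (ii°), Ebaug (III+), Fm (iv), G (V), Ab (VI), Bdim (vii°).
Triads in E minor (natural minor): Em (i), F#dim (ii°), G (III), Am (iv), Bm (v), C (VI), D (VII).
Shared triads with their functions: G (V in C minor, III in E minor).

G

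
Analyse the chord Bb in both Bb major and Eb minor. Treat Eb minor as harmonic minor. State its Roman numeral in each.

The scale of Bb major is Bb C D Eb F G A; Bb is degree 1, and the triad built there (Bb-D-F) is major, so it is I.
The scale of Eb minor (harmonic minor) is Eb F Gb Ab Bb Cb D; Bb is degree 5, and the triad built there (Bb-D-F) is major, so it is V.

I in Bb major; V in Eb minor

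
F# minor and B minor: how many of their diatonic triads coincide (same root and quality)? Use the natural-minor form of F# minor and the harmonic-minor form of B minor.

Diatonic triads of F# minor (natural minor): F# minor (i), G# diminished (ii°), A major (III), B minor (iv), C# minor (v), D major (VI), E major (VII).
Diatonic triads of B minor (harmonic minor): B minor (i), C# diminished (ii°), D augmented (III+), E minor (iv), F# major (V), G major (VI), A# diminished (vii°).
Matching root and quality in both lists: B minor.
That gives 1 common triad.

1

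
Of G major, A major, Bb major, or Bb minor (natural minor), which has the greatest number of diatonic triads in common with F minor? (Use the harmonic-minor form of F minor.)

Bb minor

Triads of F minor (harmonic minor): F minor (i), G diminished (ii°), Ab augmented (III+), Bb minor (iv), C major (V), Db major (VI), E diminished (vii°).
G major shares 1: C.
A major shares 0: none.
Bb major shares 0: none.
Bb minor (natural minor) shares 3: Fm, Bbm, Db.
The most common triads (3) are shared with Bb minor.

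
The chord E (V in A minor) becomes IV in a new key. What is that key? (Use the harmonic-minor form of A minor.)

B major

The numeral IV denotes a major triad on scale degree 4. With E on degree 4, the tonic of the new key is B.
Degree 4 carries a major triad in major keys, so the destination is B major.
Check: the diatonic triads of B major are B (I), C#m (ii), D#m (iii), E (IV), F# (V), G#m (vi), A#dim (vii°) — E is indeed IV.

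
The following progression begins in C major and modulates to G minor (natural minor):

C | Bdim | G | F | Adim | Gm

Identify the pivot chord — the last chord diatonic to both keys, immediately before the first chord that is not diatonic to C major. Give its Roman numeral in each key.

Chords diatonic to C major: C, Dm, Em, F, G, Am, Bdim.
Reading the progression, the first chord not in that set is Adim, so the modulation leaves C major there.
The chord immediately before Adim is F, which is diatonic to both keys: IV in C major and VII in G minor.

F — IV in C major, VII in G minor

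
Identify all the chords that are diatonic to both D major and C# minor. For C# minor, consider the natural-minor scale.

Triads in D major: D (I), Em (ii), F#m (iii), G (IV), A (V), Bm (vi), C#dim (vii°).
Triads in C# minor (natural minor): C#m (i), D#dim (ii°), E (III), F#m (iv), G#m (v), A (VI), B (VII).
Shared triads with their functions: F#m (iii in D major, iv in C# minor); A (V in D major, VI in C# minor).

F#m, A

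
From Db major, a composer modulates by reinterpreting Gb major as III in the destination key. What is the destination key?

The numeral III denotes a major triad on scale degree 3. With Gb on degree 3, the tonic of the new key is Eb.
Degree 3 carries a major triad in natural-minor keys, so the destination is Eb minor.
Check: the diatonic triads of Eb minor (natural minor) are Ebm (i), Fdim (ii°), Gb (III), Abm (iv), Bbm (v), Cb (VI), Db (VII) — Gb major is indeed III.

Eb minor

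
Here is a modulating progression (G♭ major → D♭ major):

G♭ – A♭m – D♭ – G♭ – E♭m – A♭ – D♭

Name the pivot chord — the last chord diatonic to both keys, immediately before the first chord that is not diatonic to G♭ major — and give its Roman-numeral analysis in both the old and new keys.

Chords diatonic to G♭ major: G♭, A♭m, B♭m, C♭, D♭, E♭m, Fdim.
Reading the progression, the first chord not in that set is A♭, so the modulation leaves G♭ major there.
The chord immediately before A♭ is E♭m, which is diatonic to both keys: vi in G♭ major and ii in D♭ major.

E♭m — vi in G♭ major, ii in D♭ major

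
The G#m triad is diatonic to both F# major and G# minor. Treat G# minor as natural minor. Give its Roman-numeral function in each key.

ii in F# major; i in G# minor

The scale of F# major is F# G# A# B C# D# E#; G# is degree 2, and the triad built there (G#-B-D#) is minor, so it is ii.
The scale of G# minor (natural minor) is G# A# B C# D# E F#; G# is degree 1, and the triad built there (G#-B-D#) is minor, so it is i.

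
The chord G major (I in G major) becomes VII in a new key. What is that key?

The numeral VII denotes a major triad on scale degree 7. With G on degree 7, the tonic of the new key is A.
Degree 7 carries a major triad in natural-minor keys, so the destination is A minor.
Check: the diatonic triads of A minor (natural minor) are Am (i), Bdim (ii°), C (III), Dm (iv), Em (v), F (VI), G (VII) — G major is indeed VII.

A minor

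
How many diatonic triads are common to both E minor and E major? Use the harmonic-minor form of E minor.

Diatonic triads of E minor (harmonic minor): Em (i), F#dim (ii°), Gaug (III+), Am (iv), B (V), C (VI), D#dim (vii°).
Diatonic triads of E major: E (I), F#m (ii), G#m (iii), A (IV), B (V), C#m (vi), D#dim (vii°).
Matching root and quality in both lists: B, D#dim.
That gives 2 common triads.

2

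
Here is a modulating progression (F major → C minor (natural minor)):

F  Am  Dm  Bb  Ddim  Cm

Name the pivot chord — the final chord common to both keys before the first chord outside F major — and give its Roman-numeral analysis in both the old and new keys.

Chords diatonic to F major: F, Gm, Am, Bb, C, Dm, Edim.
Reading the progression, the first chord not in that set is Ddim, so the modulation leaves F major there.
The chord immediately before Ddim is Bb, which is diatonic to both keys: IV in F major and VII in C minor.

Bb — IV in F major, VII in C minor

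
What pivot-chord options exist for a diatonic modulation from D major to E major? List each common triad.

F♯m, A

Triads in D major: D (I), Em (ii), F♯m (iii), G (IV), A (V), Bm (vi), C♯dim (vii°).
Triads in E major: E (I), F♯m (ii), G♯m (iii), A (IV), B (V), C♯m (vi), D♯dim (vii°).
Shared triads with their functions: F♯m (iii in D major, ii in E major); A (V in D major, IV in E major).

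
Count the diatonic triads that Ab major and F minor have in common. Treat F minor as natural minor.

Diatonic triads of Ab major: Ab (I), Bbm (ii), Cm (iii), Db (IV), Eb (V), Fm (vi), Gdim (vii°).
Diatonic triads of F minor (natural minor): Fm (i), Gdim (ii°), Ab (III), Bbm (iv), Cm (v), Db (VI), Eb (VII).
Matching root and quality in both lists: Ab, Bbm, Cm, Db, Eb, Fm, Gdim.
That gives 7 common triads.

7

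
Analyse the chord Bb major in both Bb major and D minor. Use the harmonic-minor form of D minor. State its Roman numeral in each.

The scale of Bb major is Bb C D Eb F G A; Bb is degree 1, and the triad built there (Bb-D-F) is major, so it is I.
The scale of D minor (harmonic minor) is D E F G A Bb C#; Bb is degree 6, and the triad built there (Bb-D-F) is major, so it is VI.

I in Bb major; VI in D minor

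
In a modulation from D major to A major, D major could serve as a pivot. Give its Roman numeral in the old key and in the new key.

I in D major; IV in A major

The scale of D major is D E F# G A B C#; D is degree 1, and the triad built there (D-F#-A) is major, so it is I.
The scale of A major is A B C# D E F# G#; D is degree 4, and the triad built there (D-F#-A) is major, so it is IV.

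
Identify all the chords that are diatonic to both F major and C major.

Triads in F major: F (I), Gm (ii), Am (iii), Bb (IV), C (V), Dm (vi), Edim (vii°).
Triads in C major: C (I), Dm (ii), Em (iii), F (IV), G (V), Am (vi), Bdim (vii°).
Shared triads with their functions: F (I in F major, IV in C major); Am (iii in F major, vi in C major); C (V in F major, I in C major); Dm (vi in F major, ii in C major).

F, Am, C, Dm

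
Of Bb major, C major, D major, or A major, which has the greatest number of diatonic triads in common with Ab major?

Triads of Ab major: Ab major (I), Bb minor (ii), C minor (iii), Db major (IV), Eb major (V), F minor (vi), G diminished (vii°).
Bb major shares 2: Cm, Eb.
C major shares 0: none.
D major shares 0: none.
A major shares 0: none.
The most common triads (2) are shared with Bb major.

Bb major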